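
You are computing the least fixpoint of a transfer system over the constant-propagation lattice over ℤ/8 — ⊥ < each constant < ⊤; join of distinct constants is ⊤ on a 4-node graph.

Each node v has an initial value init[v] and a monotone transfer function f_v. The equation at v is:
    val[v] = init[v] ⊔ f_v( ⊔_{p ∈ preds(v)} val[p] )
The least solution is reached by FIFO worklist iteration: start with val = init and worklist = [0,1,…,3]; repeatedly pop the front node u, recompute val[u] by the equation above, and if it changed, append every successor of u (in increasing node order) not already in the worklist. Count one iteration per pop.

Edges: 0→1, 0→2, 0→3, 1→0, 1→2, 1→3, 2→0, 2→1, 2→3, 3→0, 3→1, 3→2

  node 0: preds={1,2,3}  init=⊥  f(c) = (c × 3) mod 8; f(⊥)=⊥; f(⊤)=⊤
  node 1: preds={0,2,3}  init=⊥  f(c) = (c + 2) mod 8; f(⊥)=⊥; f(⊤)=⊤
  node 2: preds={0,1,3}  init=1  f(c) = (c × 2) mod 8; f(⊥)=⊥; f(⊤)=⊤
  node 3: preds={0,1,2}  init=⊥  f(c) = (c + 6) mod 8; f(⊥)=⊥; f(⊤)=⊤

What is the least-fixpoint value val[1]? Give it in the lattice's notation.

Iteration log — 8 steps:
  step 1. node 0  ⊔preds=1  new=3  old=⊥  +wl: 
  step 2. node 1  ⊔preds=⊤  new=⊤  old=⊥  +wl: 0
  step 3. node 2  ⊔preds=⊤  new=⊤  old=1  +wl: 1
  step 4. node 3  ⊔preds=⊤  new=⊤  old=⊥  +wl: 2
  step 5. node 0  ⊔preds=⊤  new=⊤  old=3  +wl: 3
  step 6. node 1  ⊔preds=⊤  new=⊤  stable
  step 7. node 2  ⊔preds=⊤  new=⊤  stable
  step 8. node 3  ⊔preds=⊤  new=⊤  stable

Least fixpoint reached:
  node 0: ⊤
  node 1: ⊤
  node 2: ⊤
  node 3: ⊤

⊤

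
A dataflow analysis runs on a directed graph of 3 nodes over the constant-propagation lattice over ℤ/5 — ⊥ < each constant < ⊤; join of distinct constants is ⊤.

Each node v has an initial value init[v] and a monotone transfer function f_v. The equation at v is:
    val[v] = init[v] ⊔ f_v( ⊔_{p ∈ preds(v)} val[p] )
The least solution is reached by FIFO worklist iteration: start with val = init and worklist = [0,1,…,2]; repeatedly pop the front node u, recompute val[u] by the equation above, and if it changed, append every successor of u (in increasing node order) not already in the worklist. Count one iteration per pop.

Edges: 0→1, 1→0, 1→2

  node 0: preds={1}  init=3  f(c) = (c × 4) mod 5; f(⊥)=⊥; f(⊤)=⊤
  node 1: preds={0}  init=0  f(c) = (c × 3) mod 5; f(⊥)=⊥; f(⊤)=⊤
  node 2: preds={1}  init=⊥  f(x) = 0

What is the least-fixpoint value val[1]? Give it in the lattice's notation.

⊤

Trace (4 dequeues):
  [1] u=0 | in 0 | out ⊤ | prev 3 | push {}
  [2] u=1 | in ⊤ | out ⊤ | prev 0 | push {0}
  [3] u=2 | in ⊤ | out 0 | prev ⊥ | push {}
  [4] u=0 | in ⊤ | out ⊤ | ==

Converged values:
  [0] ⊤
  [1] ⊤
  [2] 0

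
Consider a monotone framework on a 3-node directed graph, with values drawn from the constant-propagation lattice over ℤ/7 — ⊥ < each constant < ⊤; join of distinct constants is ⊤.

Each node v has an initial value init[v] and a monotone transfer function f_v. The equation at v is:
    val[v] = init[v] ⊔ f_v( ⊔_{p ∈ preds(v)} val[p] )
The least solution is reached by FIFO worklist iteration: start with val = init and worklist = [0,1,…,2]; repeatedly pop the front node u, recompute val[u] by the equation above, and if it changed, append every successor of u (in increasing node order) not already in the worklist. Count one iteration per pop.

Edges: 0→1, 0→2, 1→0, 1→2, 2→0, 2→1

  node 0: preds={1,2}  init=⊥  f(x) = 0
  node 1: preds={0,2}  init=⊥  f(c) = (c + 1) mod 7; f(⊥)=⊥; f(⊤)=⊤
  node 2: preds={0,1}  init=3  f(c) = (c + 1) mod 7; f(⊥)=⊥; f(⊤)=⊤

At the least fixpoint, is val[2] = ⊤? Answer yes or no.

yes

Trace (5 dequeues):
  [1] u=0 | in 3 | out 0 | prev ⊥ | push {}
  [2] u=1 | in ⊤ | out ⊤ | prev ⊥ | push {0}
  [3] u=2 | in ⊤ | out ⊤ | prev 3 | push {1}
  [4] u=0 | in ⊤ | out 0 | ==
  [5] u=1 | in ⊤ | out ⊤ | ==

Converged values:
  [0] 0
  [1] ⊤
  [2] ⊤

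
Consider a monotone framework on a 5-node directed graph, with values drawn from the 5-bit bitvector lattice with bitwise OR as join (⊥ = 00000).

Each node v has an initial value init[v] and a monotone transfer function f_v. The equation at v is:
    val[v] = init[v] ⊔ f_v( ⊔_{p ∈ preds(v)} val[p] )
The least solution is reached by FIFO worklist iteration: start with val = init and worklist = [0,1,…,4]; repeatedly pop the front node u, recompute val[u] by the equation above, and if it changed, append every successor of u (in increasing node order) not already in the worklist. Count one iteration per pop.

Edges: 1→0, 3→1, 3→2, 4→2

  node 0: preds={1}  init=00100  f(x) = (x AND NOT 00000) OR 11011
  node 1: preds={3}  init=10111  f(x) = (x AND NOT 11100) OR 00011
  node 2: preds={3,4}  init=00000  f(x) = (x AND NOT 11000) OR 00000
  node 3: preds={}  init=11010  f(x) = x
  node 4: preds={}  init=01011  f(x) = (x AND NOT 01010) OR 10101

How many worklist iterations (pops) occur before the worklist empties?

Worklist (6 pops):
  #1 pop 0: in=10111 → 11111 (was 00100); enqueue []
  #2 pop 1: in=11010 → 10111 (no change)
  #3 pop 2: in=11011 → 00011 (was 00000); enqueue []
  #4 pop 3: in=00000 → 11010 (no change)
  #5 pop 4: in=00000 → 11111 (was 01011); enqueue [2]
  #6 pop 2: in=11111 → 00111 (was 00011); enqueue []

Fixpoint:
  val[0] = 11111
  val[1] = 10111
  val[2] = 00111
  val[3] = 11010
  val[4] = 11111

6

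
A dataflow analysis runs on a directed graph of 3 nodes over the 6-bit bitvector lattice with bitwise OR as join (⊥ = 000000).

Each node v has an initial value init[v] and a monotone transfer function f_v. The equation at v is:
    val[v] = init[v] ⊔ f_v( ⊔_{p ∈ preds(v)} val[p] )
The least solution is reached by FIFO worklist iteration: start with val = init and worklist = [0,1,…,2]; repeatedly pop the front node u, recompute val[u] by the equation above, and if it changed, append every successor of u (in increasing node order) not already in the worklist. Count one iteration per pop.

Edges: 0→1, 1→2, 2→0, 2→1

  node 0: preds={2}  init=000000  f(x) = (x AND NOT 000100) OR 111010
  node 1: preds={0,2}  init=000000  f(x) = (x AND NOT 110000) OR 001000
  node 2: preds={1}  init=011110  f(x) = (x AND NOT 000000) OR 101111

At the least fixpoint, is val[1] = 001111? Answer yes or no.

Iteration log — 6 steps:
  step 1. node 0  ⊔preds=011110  new=111010  old=000000  +wl: 
  step 2. node 1  ⊔preds=111110  new=001110  old=000000  +wl: 
  step 3. node 2  ⊔preds=001110  new=111111  old=011110  +wl: 0,1
  step 4. node 0  ⊔preds=111111  new=111011  old=111010  +wl: 
  step 5. node 1  ⊔preds=111111  new=001111  old=001110  +wl: 2
  step 6. node 2  ⊔preds=001111  new=111111  stable

Least fixpoint reached:
  node 0: 111011
  node 1: 001111
  node 2: 111111

yes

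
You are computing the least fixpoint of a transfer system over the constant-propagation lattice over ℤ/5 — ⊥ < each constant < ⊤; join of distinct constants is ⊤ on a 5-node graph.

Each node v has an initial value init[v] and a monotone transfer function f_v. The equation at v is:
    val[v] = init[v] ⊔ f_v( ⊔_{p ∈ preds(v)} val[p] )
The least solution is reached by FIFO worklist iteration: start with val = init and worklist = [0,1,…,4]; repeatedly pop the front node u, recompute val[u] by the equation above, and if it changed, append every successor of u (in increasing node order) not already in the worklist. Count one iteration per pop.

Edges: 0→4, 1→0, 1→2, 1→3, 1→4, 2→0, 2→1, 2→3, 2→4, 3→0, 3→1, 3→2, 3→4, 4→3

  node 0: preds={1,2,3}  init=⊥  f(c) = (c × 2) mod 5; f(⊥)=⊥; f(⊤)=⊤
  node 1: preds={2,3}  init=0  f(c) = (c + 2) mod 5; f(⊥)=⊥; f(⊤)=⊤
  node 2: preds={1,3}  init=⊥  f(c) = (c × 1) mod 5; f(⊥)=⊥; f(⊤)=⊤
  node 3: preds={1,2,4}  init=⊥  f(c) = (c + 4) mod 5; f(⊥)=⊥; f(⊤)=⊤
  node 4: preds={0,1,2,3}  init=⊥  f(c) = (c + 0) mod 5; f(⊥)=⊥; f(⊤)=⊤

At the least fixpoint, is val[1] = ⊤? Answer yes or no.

yes

Trace (13 dequeues):
  [1] u=0 | in 0 | out 0 | prev ⊥ | push {}
  [2] u=1 | in ⊥ | out 0 | ==
  [3] u=2 | in 0 | out 0 | prev ⊥ | push {0,1}
  [4] u=3 | in 0 | out 4 | prev ⊥ | push {2}
  [5] u=4 | in ⊤ | out ⊤ | prev ⊥ | push {3}
  [6] u=0 | in ⊤ | out ⊤ | prev 0 | push {4}
  [7] u=1 | in ⊤ | out ⊤ | prev 0 | push {0}
  [8] u=2 | in ⊤ | out ⊤ | prev 0 | push {1}
  [9] u=3 | in ⊤ | out ⊤ | prev 4 | push {2}
  [10] u=4 | in ⊤ | out ⊤ | ==
  [11] u=0 | in ⊤ | out ⊤ | ==
  [12] u=1 | in ⊤ | out ⊤ | ==
  [13] u=2 | in ⊤ | out ⊤ | ==

Converged values:
  [0] ⊤
  [1] ⊤
  [2] ⊤
  [3] ⊤
  [4] ⊤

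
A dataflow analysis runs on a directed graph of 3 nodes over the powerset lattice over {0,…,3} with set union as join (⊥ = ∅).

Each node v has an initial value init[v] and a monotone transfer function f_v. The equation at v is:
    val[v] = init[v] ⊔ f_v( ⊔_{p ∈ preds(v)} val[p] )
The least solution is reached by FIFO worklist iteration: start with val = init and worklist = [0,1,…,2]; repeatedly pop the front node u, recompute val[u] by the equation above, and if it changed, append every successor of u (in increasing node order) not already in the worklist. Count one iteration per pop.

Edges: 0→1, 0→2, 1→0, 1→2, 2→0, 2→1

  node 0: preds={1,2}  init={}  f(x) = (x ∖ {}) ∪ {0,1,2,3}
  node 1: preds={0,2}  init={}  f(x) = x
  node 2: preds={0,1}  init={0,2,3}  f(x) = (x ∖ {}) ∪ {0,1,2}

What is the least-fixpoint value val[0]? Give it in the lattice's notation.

{0,1,2,3}

Worklist (5 pops):
  #1 pop 0: in={0,2,3} → {0,1,2,3} (was {}); enqueue []
  #2 pop 1: in={0,1,2,3} → {0,1,2,3} (was {}); enqueue [0]
  #3 pop 2: in={0,1,2,3} → {0,1,2,3} (was {0,2,3}); enqueue [1]
  #4 pop 0: in={0,1,2,3} → {0,1,2,3} (no change)
  #5 pop 1: in={0,1,2,3} → {0,1,2,3} (no change)

Fixpoint:
  val[0] = {0,1,2,3}
  val[1] = {0,1,2,3}
  val[2] = {0,1,2,3}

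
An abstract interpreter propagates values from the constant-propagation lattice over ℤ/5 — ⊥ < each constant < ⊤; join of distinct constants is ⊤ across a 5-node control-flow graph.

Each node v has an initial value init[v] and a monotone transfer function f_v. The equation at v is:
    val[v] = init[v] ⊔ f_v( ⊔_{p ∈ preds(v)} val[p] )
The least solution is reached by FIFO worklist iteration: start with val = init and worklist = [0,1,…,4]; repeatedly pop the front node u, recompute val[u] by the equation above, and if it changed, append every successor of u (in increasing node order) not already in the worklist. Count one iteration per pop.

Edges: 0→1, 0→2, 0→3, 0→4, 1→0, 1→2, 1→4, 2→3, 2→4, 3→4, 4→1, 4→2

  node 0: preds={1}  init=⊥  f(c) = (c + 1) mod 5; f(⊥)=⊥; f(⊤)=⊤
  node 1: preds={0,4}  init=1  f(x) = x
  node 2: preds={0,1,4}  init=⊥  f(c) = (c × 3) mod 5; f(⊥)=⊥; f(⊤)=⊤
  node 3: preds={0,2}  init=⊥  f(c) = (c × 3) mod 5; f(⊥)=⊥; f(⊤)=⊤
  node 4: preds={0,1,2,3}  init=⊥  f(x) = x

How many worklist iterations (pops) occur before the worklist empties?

10

Trace (10 dequeues):
  [1] u=0 | in 1 | out 2 | prev ⊥ | push {}
  [2] u=1 | in 2 | out ⊤ | prev 1 | push {0}
  [3] u=2 | in ⊤ | out ⊤ | prev ⊥ | push {}
  [4] u=3 | in ⊤ | out ⊤ | prev ⊥ | push {}
  [5] u=4 | in ⊤ | out ⊤ | prev ⊥ | push {1,2}
  [6] u=0 | in ⊤ | out ⊤ | prev 2 | push {3,4}
  [7] u=1 | in ⊤ | out ⊤ | ==
  [8] u=2 | in ⊤ | out ⊤ | ==
  [9] u=3 | in ⊤ | out ⊤ | ==
  [10] u=4 | in ⊤ | out ⊤ | ==

Converged values:
  [0] ⊤
  [1] ⊤
  [2] ⊤
  [3] ⊤
  [4] ⊤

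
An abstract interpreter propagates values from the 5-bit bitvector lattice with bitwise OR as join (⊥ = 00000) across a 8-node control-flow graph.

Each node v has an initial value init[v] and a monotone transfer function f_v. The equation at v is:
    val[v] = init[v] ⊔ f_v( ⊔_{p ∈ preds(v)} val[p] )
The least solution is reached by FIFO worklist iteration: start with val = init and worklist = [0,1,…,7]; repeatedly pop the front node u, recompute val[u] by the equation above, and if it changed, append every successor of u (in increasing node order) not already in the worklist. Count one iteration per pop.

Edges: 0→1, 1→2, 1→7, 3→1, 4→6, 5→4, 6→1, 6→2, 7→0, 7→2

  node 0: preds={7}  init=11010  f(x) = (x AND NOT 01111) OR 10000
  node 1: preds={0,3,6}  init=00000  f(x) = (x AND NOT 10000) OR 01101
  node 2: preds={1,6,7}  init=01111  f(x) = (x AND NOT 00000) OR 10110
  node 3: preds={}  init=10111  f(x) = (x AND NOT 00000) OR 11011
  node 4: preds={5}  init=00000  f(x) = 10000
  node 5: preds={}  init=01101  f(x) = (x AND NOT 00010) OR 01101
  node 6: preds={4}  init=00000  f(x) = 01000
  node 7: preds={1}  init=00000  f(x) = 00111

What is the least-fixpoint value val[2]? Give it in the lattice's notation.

Worklist (11 pops):
  #1 pop 0: in=00000 → 11010 (no change)
  #2 pop 1: in=11111 → 01111 (was 00000); enqueue []
  #3 pop 2: in=01111 → 11111 (was 01111); enqueue []
  #4 pop 3: in=00000 → 11111 (was 10111); enqueue [1]
  #5 pop 4: in=01101 → 10000 (was 00000); enqueue []
  #6 pop 5: in=00000 → 01101 (no change)
  #7 pop 6: in=10000 → 01000 (was 00000); enqueue [2]
  #8 pop 7: in=01111 → 00111 (was 00000); enqueue [0]
  #9 pop 1: in=11111 → 01111 (no change)
  #10 pop 2: in=01111 → 11111 (no change)
  #11 pop 0: in=00111 → 11010 (no change)

Fixpoint:
  val[0] = 11010
  val[1] = 01111
  val[2] = 11111
  val[3] = 11111
  val[4] = 10000
  val[5] = 01101
  val[6] = 01000
  val[7] = 00111

11111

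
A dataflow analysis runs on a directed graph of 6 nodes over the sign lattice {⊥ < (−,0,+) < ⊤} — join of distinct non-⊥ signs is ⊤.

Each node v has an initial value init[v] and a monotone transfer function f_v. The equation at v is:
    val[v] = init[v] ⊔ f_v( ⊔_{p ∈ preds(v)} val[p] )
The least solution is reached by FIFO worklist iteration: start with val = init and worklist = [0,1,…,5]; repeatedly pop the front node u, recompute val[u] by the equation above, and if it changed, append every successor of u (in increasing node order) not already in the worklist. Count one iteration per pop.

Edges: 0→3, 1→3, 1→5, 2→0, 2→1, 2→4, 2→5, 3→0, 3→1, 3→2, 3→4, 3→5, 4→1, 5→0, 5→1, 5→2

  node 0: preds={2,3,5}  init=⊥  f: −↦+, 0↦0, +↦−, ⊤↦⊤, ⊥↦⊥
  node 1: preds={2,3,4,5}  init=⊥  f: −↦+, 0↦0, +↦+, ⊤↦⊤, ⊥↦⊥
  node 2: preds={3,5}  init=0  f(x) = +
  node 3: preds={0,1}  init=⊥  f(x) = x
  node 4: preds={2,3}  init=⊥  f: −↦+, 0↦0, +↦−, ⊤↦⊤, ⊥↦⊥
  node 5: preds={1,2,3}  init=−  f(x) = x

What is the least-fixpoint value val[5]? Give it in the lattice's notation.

⊤

Iteration log — 9 steps:
  step 1. node 0  ⊔preds=⊤  new=⊤  old=⊥  +wl: 
  step 2. node 1  ⊔preds=⊤  new=⊤  old=⊥  +wl: 
  step 3. node 2  ⊔preds=−  new=⊤  old=0  +wl: 0,1
  step 4. node 3  ⊔preds=⊤  new=⊤  old=⊥  +wl: 2
  step 5. node 4  ⊔preds=⊤  new=⊤  old=⊥  +wl: 
  step 6. node 5  ⊔preds=⊤  new=⊤  old=−  +wl: 
  step 7. node 0  ⊔preds=⊤  new=⊤  stable
  step 8. node 1  ⊔preds=⊤  new=⊤  stable
  step 9. node 2  ⊔preds=⊤  new=⊤  stable

Least fixpoint reached:
  node 0: ⊤
  node 1: ⊤
  node 2: ⊤
  node 3: ⊤
  node 4: ⊤
  node 5: ⊤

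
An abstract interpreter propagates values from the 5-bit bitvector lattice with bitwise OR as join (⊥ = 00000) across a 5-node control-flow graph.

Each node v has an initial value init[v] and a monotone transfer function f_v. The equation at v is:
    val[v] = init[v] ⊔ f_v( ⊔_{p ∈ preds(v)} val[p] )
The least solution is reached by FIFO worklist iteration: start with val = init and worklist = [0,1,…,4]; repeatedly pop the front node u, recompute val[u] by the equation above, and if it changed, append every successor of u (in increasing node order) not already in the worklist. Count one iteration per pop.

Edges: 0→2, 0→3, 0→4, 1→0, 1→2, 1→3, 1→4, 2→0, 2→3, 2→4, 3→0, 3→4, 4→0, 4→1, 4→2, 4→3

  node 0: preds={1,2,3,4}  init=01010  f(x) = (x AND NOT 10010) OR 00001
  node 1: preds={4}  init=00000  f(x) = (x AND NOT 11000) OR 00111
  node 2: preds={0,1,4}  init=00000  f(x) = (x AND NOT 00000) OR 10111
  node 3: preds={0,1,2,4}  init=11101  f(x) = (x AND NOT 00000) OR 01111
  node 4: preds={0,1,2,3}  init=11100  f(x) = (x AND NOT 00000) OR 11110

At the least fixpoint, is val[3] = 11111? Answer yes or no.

Trace (9 dequeues):
  [1] u=0 | in 11101 | out 01111 | prev 01010 | push {}
  [2] u=1 | in 11100 | out 00111 | prev 00000 | push {0}
  [3] u=2 | in 11111 | out 11111 | prev 00000 | push {}
  [4] u=3 | in 11111 | out 11111 | prev 11101 | push {}
  [5] u=4 | in 11111 | out 11111 | prev 11100 | push {1,2,3}
  [6] u=0 | in 11111 | out 01111 | ==
  [7] u=1 | in 11111 | out 00111 | ==
  [8] u=2 | in 11111 | out 11111 | ==
  [9] u=3 | in 11111 | out 11111 | ==

Converged values:
  [0] 01111
  [1] 00111
  [2] 11111
  [3] 11111
  [4] 11111

yes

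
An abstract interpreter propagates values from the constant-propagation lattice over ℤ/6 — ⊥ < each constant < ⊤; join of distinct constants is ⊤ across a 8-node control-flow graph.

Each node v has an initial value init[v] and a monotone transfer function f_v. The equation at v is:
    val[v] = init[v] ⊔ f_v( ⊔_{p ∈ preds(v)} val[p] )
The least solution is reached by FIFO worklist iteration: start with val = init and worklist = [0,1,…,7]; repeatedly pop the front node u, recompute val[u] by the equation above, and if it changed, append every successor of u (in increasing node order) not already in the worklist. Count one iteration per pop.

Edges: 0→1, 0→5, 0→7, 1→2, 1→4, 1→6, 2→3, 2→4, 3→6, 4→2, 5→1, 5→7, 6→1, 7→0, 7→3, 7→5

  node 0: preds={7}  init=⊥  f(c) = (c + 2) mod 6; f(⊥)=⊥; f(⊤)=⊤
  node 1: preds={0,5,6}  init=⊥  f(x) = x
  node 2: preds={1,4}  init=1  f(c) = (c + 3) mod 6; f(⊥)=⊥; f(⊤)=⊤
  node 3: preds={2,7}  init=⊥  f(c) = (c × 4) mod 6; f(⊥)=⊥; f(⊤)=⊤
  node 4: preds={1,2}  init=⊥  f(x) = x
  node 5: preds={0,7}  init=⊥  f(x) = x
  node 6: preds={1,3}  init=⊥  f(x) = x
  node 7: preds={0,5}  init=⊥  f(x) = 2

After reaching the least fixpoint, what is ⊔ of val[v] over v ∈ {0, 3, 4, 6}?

⊤

Worklist (21 pops):
  #1 pop 0: in=⊥ → ⊥ (no change)
  #2 pop 1: in=⊥ → ⊥ (no change)
  #3 pop 2: in=⊥ → 1 (no change)
  #4 pop 3: in=1 → 4 (was ⊥); enqueue []
  #5 pop 4: in=1 → 1 (was ⊥); enqueue [2]
  #6 pop 5: in=⊥ → ⊥ (no change)
  #7 pop 6: in=4 → 4 (was ⊥); enqueue [1]
  #8 pop 7: in=⊥ → 2 (was ⊥); enqueue [0,3,5]
  #9 pop 2: in=1 → ⊤ (was 1); enqueue [4]
  #10 pop 1: in=4 → 4 (was ⊥); enqueue [2,6]
  #11 pop 0: in=2 → 4 (was ⊥); enqueue [1,7]
  #12 pop 3: in=⊤ → ⊤ (was 4); enqueue []
  #13 pop 5: in=⊤ → ⊤ (was ⊥); enqueue []
  #14 pop 4: in=⊤ → ⊤ (was 1); enqueue []
  #15 pop 2: in=⊤ → ⊤ (no change)
  #16 pop 6: in=⊤ → ⊤ (was 4); enqueue []
  #17 pop 1: in=⊤ → ⊤ (was 4); enqueue [2,4,6]
  #18 pop 7: in=⊤ → 2 (no change)
  #19 pop 2: in=⊤ → ⊤ (no change)
  #20 pop 4: in=⊤ → ⊤ (no change)
  #21 pop 6: in=⊤ → ⊤ (no change)

Fixpoint:
  val[0] = 4
  val[1] = ⊤
  val[2] = ⊤
  val[3] = ⊤
  val[4] = ⊤
  val[5] = ⊤
  val[6] = ⊤
  val[7] = 2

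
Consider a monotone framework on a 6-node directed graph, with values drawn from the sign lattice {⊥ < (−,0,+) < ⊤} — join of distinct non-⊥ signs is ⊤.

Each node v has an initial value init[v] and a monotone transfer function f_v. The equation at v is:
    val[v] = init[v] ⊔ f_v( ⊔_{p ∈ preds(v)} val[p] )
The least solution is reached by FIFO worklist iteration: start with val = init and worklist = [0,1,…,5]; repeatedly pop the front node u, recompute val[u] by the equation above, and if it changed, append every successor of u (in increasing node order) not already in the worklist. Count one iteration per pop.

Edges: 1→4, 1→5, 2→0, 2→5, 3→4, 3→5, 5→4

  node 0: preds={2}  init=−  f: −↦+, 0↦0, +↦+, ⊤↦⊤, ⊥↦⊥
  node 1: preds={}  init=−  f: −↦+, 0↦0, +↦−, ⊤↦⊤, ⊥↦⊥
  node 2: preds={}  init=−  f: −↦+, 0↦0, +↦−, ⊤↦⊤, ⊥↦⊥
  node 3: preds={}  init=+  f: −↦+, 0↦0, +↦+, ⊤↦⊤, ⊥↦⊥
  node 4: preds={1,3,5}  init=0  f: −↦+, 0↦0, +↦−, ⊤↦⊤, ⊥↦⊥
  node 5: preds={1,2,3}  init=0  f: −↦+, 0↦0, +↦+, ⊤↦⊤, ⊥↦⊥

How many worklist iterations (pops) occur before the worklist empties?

7

Iteration log — 7 steps:
  step 1. node 0  ⊔preds=−  new=⊤  old=−  +wl: 
  step 2. node 1  ⊔preds=⊥  new=−  stable
  step 3. node 2  ⊔preds=⊥  new=−  stable
  step 4. node 3  ⊔preds=⊥  new=+  stable
  step 5. node 4  ⊔preds=⊤  new=⊤  old=0  +wl: 
  step 6. node 5  ⊔preds=⊤  new=⊤  old=0  +wl: 4
  step 7. node 4  ⊔preds=⊤  new=⊤  stable

Least fixpoint reached:
  node 0: ⊤
  node 1: −
  node 2: −
  node 3: +
  node 4: ⊤
  node 5: ⊤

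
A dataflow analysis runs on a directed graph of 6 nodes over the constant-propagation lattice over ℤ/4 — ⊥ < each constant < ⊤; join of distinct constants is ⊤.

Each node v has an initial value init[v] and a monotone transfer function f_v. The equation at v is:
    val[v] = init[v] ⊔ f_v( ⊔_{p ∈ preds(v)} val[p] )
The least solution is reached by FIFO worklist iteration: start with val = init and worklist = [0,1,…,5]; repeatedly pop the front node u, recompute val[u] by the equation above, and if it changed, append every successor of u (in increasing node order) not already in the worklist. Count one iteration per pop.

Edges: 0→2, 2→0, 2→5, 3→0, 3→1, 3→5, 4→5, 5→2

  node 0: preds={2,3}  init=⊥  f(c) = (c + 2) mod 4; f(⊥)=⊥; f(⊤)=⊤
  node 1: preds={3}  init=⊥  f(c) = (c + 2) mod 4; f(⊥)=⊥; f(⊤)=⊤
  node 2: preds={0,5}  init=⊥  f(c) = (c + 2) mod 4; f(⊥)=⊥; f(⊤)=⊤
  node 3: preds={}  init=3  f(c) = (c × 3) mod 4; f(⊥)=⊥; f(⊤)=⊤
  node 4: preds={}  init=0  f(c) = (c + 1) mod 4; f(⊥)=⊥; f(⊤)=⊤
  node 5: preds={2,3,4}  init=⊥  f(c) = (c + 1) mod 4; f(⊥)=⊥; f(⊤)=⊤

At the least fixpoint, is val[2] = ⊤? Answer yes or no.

Iteration log — 11 steps:
  step 1. node 0  ⊔preds=3  new=1  old=⊥  +wl: 
  step 2. node 1  ⊔preds=3  new=1  old=⊥  +wl: 
  step 3. node 2  ⊔preds=1  new=3  old=⊥  +wl: 0
  step 4. node 3  ⊔preds=⊥  new=3  stable
  step 5. node 4  ⊔preds=⊥  new=0  stable
  step 6. node 5  ⊔preds=⊤  new=⊤  old=⊥  +wl: 2
  step 7. node 0  ⊔preds=3  new=1  stable
  step 8. node 2  ⊔preds=⊤  new=⊤  old=3  +wl: 0,5
  step 9. node 0  ⊔preds=⊤  new=⊤  old=1  +wl: 2
  step 10. node 5  ⊔preds=⊤  new=⊤  stable
  step 11. node 2  ⊔preds=⊤  new=⊤  stable

Least fixpoint reached:
  node 0: ⊤
  node 1: 1
  node 2: ⊤
  node 3: 3
  node 4: 0
  node 5: ⊤

yes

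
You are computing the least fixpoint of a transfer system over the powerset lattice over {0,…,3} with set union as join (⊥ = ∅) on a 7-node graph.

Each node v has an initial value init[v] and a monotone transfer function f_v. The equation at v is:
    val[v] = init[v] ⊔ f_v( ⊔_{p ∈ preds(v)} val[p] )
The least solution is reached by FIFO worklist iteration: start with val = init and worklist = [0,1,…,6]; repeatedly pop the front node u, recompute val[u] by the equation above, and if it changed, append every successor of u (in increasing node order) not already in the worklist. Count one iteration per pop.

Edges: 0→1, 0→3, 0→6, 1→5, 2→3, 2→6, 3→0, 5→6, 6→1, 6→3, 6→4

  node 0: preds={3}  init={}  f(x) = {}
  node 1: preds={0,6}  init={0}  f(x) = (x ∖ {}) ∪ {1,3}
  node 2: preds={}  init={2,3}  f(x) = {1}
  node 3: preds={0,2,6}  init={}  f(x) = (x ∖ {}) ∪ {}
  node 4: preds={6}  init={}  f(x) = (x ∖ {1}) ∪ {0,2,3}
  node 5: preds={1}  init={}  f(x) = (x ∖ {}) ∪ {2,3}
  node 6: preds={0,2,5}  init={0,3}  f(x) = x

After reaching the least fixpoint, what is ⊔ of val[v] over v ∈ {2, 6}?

Worklist (12 pops):
  #1 pop 0: in={} → {} (no change)
  #2 pop 1: in={0,3} → {0,1,3} (was {0}); enqueue []
  #3 pop 2: in={} → {1,2,3} (was {2,3}); enqueue []
  #4 pop 3: in={0,1,2,3} → {0,1,2,3} (was {}); enqueue [0]
  #5 pop 4: in={0,3} → {0,2,3} (was {}); enqueue []
  #6 pop 5: in={0,1,3} → {0,1,2,3} (was {}); enqueue []
  #7 pop 6: in={0,1,2,3} → {0,1,2,3} (was {0,3}); enqueue [1,3,4]
  #8 pop 0: in={0,1,2,3} → {} (no change)
  #9 pop 1: in={0,1,2,3} → {0,1,2,3} (was {0,1,3}); enqueue [5]
  #10 pop 3: in={0,1,2,3} → {0,1,2,3} (no change)
  #11 pop 4: in={0,1,2,3} → {0,2,3} (no change)
  #12 pop 5: in={0,1,2,3} → {0,1,2,3} (no change)

Fixpoint:
  val[0] = {}
  val[1] = {0,1,2,3}
  val[2] = {1,2,3}
  val[3] = {0,1,2,3}
  val[4] = {0,2,3}
  val[5] = {0,1,2,3}
  val[6] = {0,1,2,3}

{0,1,2,3}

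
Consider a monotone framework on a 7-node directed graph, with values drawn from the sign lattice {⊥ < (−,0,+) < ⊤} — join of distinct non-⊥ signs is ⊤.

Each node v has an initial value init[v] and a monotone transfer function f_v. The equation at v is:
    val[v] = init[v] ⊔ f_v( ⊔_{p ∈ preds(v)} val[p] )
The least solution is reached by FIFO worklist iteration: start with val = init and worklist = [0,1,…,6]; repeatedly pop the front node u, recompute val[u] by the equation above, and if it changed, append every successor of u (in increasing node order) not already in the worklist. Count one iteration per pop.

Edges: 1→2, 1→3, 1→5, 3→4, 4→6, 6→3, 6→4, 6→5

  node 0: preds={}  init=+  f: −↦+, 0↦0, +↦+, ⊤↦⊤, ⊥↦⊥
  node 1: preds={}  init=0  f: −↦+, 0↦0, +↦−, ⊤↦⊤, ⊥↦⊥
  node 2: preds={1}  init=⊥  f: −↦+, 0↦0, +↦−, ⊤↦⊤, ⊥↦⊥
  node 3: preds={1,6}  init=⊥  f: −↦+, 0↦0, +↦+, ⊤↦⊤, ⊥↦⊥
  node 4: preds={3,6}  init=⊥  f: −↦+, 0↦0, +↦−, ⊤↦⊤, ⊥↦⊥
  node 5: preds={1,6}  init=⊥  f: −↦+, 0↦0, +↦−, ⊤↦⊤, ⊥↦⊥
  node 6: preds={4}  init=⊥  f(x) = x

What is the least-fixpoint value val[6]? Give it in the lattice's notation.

Trace (10 dequeues):
  [1] u=0 | in ⊥ | out + | ==
  [2] u=1 | in ⊥ | out 0 | ==
  [3] u=2 | in 0 | out 0 | prev ⊥ | push {}
  [4] u=3 | in 0 | out 0 | prev ⊥ | push {}
  [5] u=4 | in 0 | out 0 | prev ⊥ | push {}
  [6] u=5 | in 0 | out 0 | prev ⊥ | push {}
  [7] u=6 | in 0 | out 0 | prev ⊥ | push {3,4,5}
  [8] u=3 | in 0 | out 0 | ==
  [9] u=4 | in 0 | out 0 | ==
  [10] u=5 | in 0 | out 0 | ==

Converged values:
  [0] +
  [1] 0
  [2] 0
  [3] 0
  [4] 0
  [5] 0
  [6] 0

0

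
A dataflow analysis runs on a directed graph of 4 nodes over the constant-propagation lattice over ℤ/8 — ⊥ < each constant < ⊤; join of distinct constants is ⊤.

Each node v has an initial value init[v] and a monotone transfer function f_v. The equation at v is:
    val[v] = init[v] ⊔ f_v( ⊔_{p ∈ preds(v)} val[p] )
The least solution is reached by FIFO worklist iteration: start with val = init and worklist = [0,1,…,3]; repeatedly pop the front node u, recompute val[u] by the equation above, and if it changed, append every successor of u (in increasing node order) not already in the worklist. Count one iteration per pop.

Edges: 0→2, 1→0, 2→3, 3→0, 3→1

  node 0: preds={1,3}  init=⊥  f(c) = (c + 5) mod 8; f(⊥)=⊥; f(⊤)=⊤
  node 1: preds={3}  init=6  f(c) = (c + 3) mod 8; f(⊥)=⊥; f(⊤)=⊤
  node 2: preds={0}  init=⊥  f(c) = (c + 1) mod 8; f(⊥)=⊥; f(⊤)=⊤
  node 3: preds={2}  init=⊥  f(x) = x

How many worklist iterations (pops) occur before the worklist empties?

11

Worklist (11 pops):
  #1 pop 0: in=6 → 3 (was ⊥); enqueue []
  #2 pop 1: in=⊥ → 6 (no change)
  #3 pop 2: in=3 → 4 (was ⊥); enqueue []
  #4 pop 3: in=4 → 4 (was ⊥); enqueue [0,1]
  #5 pop 0: in=⊤ → ⊤ (was 3); enqueue [2]
  #6 pop 1: in=4 → ⊤ (was 6); enqueue [0]
  #7 pop 2: in=⊤ → ⊤ (was 4); enqueue [3]
  #8 pop 0: in=⊤ → ⊤ (no change)
  #9 pop 3: in=⊤ → ⊤ (was 4); enqueue [0,1]
  #10 pop 0: in=⊤ → ⊤ (no change)
  #11 pop 1: in=⊤ → ⊤ (no change)

Fixpoint:
  val[0] = ⊤
  val[1] = ⊤
  val[2] = ⊤
  val[3] = ⊤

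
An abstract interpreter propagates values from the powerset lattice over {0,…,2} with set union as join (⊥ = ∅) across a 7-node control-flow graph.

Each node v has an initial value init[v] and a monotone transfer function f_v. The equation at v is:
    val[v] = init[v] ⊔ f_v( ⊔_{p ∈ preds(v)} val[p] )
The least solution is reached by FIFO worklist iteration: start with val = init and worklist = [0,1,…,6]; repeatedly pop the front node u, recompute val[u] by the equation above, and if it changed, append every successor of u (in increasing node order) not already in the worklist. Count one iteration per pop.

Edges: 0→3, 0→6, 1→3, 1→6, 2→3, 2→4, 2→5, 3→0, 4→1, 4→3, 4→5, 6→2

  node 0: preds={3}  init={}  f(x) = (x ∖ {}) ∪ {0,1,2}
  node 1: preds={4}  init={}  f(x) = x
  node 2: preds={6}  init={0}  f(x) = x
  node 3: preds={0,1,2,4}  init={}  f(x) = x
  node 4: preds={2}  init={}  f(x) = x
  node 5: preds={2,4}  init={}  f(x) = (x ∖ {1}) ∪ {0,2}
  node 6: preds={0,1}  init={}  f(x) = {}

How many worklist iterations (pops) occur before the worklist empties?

Worklist (11 pops):
  #1 pop 0: in={} → {0,1,2} (was {}); enqueue []
  #2 pop 1: in={} → {} (no change)
  #3 pop 2: in={} → {0} (no change)
  #4 pop 3: in={0,1,2} → {0,1,2} (was {}); enqueue [0]
  #5 pop 4: in={0} → {0} (was {}); enqueue [1,3]
  #6 pop 5: in={0} → {0,2} (was {}); enqueue []
  #7 pop 6: in={0,1,2} → {} (no change)
  #8 pop 0: in={0,1,2} → {0,1,2} (no change)
  #9 pop 1: in={0} → {0} (was {}); enqueue [6]
  #10 pop 3: in={0,1,2} → {0,1,2} (no change)
  #11 pop 6: in={0,1,2} → {} (no change)

Fixpoint:
  val[0] = {0,1,2}
  val[1] = {0}
  val[2] = {0}
  val[3] = {0,1,2}
  val[4] = {0}
  val[5] = {0,2}
  val[6] = {}

11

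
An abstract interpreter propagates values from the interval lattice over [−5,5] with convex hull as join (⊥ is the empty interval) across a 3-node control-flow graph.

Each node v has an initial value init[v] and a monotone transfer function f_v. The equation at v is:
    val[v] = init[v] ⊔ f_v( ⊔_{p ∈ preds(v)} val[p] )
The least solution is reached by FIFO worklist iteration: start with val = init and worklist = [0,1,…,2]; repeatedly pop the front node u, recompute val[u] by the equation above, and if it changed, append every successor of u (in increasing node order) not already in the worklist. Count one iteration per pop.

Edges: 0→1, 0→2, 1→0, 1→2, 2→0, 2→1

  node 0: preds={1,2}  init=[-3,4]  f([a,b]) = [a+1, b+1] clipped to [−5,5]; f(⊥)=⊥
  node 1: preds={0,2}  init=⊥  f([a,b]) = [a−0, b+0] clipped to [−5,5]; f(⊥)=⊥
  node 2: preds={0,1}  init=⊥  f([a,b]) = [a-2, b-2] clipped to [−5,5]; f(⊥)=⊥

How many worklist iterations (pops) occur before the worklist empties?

8

Worklist (8 pops):
  #1 pop 0: in=⊥ → [-3,4] (no change)
  #2 pop 1: in=[-3,4] → [-3,4] (was ⊥); enqueue [0]
  #3 pop 2: in=[-3,4] → [-5,2] (was ⊥); enqueue [1]
  #4 pop 0: in=[-5,4] → [-4,5] (was [-3,4]); enqueue [2]
  #5 pop 1: in=[-5,5] → [-5,5] (was [-3,4]); enqueue [0]
  #6 pop 2: in=[-5,5] → [-5,3] (was [-5,2]); enqueue [1]
  #7 pop 0: in=[-5,5] → [-4,5] (no change)
  #8 pop 1: in=[-5,5] → [-5,5] (no change)

Fixpoint:
  val[0] = [-4,5]
  val[1] = [-5,5]
  val[2] = [-5,3]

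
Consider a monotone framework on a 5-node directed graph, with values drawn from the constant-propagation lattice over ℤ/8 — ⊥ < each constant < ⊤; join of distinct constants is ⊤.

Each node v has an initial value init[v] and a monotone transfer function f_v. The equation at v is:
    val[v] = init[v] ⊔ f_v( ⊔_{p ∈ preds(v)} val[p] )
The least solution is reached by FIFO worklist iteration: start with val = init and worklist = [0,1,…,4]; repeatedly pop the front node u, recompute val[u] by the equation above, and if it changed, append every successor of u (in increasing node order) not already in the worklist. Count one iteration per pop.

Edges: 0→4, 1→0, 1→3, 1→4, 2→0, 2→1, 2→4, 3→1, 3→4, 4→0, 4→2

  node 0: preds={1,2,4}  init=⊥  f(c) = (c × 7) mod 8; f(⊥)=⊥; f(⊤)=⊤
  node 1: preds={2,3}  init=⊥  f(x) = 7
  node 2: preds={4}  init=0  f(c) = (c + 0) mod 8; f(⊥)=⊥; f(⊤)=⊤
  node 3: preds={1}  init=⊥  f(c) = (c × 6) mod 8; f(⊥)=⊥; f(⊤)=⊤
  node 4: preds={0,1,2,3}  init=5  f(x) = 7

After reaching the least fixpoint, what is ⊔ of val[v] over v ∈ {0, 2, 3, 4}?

⊤

Iteration log — 8 steps:
  step 1. node 0  ⊔preds=⊤  new=⊤  old=⊥  +wl: 
  step 2. node 1  ⊔preds=0  new=7  old=⊥  +wl: 0
  step 3. node 2  ⊔preds=5  new=⊤  old=0  +wl: 1
  step 4. node 3  ⊔preds=7  new=2  old=⊥  +wl: 
  step 5. node 4  ⊔preds=⊤  new=⊤  old=5  +wl: 2
  step 6. node 0  ⊔preds=⊤  new=⊤  stable
  step 7. node 1  ⊔preds=⊤  new=7  stable
  step 8. node 2  ⊔preds=⊤  new=⊤  stable

Least fixpoint reached:
  node 0: ⊤
  node 1: 7
  node 2: ⊤
  node 3: 2
  node 4: ⊤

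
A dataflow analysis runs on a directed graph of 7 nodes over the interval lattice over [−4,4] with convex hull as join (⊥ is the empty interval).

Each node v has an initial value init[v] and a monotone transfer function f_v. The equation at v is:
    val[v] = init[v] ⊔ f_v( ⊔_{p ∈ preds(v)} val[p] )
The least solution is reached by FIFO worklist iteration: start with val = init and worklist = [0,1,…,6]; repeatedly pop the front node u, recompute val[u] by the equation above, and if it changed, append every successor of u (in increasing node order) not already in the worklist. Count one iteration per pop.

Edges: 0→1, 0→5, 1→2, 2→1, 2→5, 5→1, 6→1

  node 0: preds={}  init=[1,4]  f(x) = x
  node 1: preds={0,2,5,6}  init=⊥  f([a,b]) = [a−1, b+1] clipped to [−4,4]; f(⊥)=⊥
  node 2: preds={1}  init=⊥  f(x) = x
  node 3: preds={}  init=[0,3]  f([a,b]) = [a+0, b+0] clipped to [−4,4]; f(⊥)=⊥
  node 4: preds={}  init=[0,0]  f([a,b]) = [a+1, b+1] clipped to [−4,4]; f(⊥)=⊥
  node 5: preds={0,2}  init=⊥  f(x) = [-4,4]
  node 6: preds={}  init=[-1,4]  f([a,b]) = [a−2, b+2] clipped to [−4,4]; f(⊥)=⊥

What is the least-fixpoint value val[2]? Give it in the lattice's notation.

[-4,4]

Trace (11 dequeues):
  [1] u=0 | in ⊥ | out [1,4] | ==
  [2] u=1 | in [-1,4] | out [-2,4] | prev ⊥ | push {}
  [3] u=2 | in [-2,4] | out [-2,4] | prev ⊥ | push {1}
  [4] u=3 | in ⊥ | out [0,3] | ==
  [5] u=4 | in ⊥ | out [0,0] | ==
  [6] u=5 | in [-2,4] | out [-4,4] | prev ⊥ | push {}
  [7] u=6 | in ⊥ | out [-1,4] | ==
  [8] u=1 | in [-4,4] | out [-4,4] | prev [-2,4] | push {2}
  [9] u=2 | in [-4,4] | out [-4,4] | prev [-2,4] | push {1,5}
  [10] u=1 | in [-4,4] | out [-4,4] | ==
  [11] u=5 | in [-4,4] | out [-4,4] | ==

Converged values:
  [0] [1,4]
  [1] [-4,4]
  [2] [-4,4]
  [3] [0,3]
  [4] [0,0]
  [5] [-4,4]
  [6] [-1,4]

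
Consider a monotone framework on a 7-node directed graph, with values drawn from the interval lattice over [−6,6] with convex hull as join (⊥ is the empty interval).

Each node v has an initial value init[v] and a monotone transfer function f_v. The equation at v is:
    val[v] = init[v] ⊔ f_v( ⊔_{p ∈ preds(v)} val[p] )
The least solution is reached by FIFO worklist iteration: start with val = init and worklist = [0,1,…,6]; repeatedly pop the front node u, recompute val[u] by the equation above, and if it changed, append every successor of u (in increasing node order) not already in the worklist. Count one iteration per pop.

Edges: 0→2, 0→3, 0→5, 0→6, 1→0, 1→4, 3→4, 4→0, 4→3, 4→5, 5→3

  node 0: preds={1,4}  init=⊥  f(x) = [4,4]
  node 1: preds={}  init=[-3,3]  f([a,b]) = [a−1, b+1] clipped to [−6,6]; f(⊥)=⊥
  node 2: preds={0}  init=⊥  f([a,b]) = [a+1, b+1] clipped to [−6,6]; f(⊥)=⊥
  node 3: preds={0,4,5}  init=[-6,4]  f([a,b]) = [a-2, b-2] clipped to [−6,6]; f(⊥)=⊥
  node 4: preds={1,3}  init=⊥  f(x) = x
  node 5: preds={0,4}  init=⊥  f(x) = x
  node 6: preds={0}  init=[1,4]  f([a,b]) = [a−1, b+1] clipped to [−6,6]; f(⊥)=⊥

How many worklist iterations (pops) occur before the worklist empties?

Worklist (9 pops):
  #1 pop 0: in=[-3,3] → [4,4] (was ⊥); enqueue []
  #2 pop 1: in=⊥ → [-3,3] (no change)
  #3 pop 2: in=[4,4] → [5,5] (was ⊥); enqueue []
  #4 pop 3: in=[4,4] → [-6,4] (no change)
  #5 pop 4: in=[-6,4] → [-6,4] (was ⊥); enqueue [0,3]
  #6 pop 5: in=[-6,4] → [-6,4] (was ⊥); enqueue []
  #7 pop 6: in=[4,4] → [1,5] (was [1,4]); enqueue []
  #8 pop 0: in=[-6,4] → [4,4] (no change)
  #9 pop 3: in=[-6,4] → [-6,4] (no change)

Fixpoint:
  val[0] = [4,4]
  val[1] = [-3,3]
  val[2] = [5,5]
  val[3] = [-6,4]
  val[4] = [-6,4]
  val[5] = [-6,4]
  val[6] = [1,5]

9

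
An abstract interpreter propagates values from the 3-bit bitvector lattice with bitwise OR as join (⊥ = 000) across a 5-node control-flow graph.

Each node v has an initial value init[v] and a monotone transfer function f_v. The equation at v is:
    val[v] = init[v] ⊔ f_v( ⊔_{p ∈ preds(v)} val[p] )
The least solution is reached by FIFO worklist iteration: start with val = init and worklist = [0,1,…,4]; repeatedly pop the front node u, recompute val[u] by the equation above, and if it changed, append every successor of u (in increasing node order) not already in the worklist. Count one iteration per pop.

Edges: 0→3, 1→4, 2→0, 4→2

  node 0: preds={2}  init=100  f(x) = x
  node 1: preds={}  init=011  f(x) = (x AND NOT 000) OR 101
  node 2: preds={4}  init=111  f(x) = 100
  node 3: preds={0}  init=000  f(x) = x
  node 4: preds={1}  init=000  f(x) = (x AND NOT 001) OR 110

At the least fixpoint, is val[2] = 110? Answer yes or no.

Trace (6 dequeues):
  [1] u=0 | in 111 | out 111 | prev 100 | push {}
  [2] u=1 | in 000 | out 111 | prev 011 | push {}
  [3] u=2 | in 000 | out 111 | ==
  [4] u=3 | in 111 | out 111 | prev 000 | push {}
  [5] u=4 | in 111 | out 110 | prev 000 | push {2}
  [6] u=2 | in 110 | out 111 | ==

Converged values:
  [0] 111
  [1] 111
  [2] 111
  [3] 111
  [4] 110

no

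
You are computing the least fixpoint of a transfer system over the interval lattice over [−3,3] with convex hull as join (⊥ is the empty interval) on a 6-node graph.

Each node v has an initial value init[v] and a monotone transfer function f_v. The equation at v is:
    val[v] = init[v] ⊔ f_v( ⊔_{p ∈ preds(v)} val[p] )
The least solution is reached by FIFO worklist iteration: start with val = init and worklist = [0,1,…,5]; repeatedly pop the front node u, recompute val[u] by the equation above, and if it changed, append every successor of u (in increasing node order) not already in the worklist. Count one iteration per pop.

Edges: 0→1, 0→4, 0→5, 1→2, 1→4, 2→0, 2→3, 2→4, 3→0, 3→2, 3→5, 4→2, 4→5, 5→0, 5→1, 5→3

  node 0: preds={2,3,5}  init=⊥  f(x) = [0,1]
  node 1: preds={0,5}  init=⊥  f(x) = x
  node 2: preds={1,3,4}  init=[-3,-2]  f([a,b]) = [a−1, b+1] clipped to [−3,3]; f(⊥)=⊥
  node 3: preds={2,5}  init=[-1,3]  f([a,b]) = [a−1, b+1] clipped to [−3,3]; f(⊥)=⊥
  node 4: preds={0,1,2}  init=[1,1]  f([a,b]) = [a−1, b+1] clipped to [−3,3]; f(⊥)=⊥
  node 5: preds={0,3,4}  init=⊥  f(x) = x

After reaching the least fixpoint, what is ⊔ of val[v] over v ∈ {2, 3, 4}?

[-3,3]

Worklist (12 pops):
  #1 pop 0: in=[-3,3] → [0,1] (was ⊥); enqueue []
  #2 pop 1: in=[0,1] → [0,1] (was ⊥); enqueue []
  #3 pop 2: in=[-1,3] → [-3,3] (was [-3,-2]); enqueue [0]
  #4 pop 3: in=[-3,3] → [-3,3] (was [-1,3]); enqueue [2]
  #5 pop 4: in=[-3,3] → [-3,3] (was [1,1]); enqueue []
  #6 pop 5: in=[-3,3] → [-3,3] (was ⊥); enqueue [1,3]
  #7 pop 0: in=[-3,3] → [0,1] (no change)
  #8 pop 2: in=[-3,3] → [-3,3] (no change)
  #9 pop 1: in=[-3,3] → [-3,3] (was [0,1]); enqueue [2,4]
  #10 pop 3: in=[-3,3] → [-3,3] (no change)
  #11 pop 2: in=[-3,3] → [-3,3] (no change)
  #12 pop 4: in=[-3,3] → [-3,3] (no change)

Fixpoint:
  val[0] = [0,1]
  val[1] = [-3,3]
  val[2] = [-3,3]
  val[3] = [-3,3]
  val[4] = [-3,3]
  val[5] = [-3,3]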